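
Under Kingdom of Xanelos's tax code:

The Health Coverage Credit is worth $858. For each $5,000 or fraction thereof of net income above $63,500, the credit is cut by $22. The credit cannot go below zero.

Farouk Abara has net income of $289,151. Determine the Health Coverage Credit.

Health Coverage Credit: income exceeds $63,500 by $225,651 → 46 increments × $22 = $1,012 ≥ base, so the credit is $0.

$0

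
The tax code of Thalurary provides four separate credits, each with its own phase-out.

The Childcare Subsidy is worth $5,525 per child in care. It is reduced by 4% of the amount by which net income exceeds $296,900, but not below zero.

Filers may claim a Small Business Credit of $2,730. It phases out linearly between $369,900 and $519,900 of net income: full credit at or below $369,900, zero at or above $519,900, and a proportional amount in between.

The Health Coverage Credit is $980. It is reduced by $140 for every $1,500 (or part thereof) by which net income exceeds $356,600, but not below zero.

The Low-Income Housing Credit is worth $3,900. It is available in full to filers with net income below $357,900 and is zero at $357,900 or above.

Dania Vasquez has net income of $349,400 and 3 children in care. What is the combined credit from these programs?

$22,085

Childcare Subsidy: base = 3 × $5,525 = $16,575. 4% of the $52,500 excess over $296,900 is $2,100; credit = $16,575 − $2,100 = $14,475.
Small Business Credit: $349,400 is at or below the $369,900 threshold, so the full $2,730 applies.
Health Coverage Credit: $349,400 is at or below the $356,600 threshold, so the full $980 applies.
Low-Income Housing Credit: $349,400 is below the $357,900 cutoff, so the full $3,900 applies.
Total: $14,475 + $2,730 + $980 + $3,900 = $22,085.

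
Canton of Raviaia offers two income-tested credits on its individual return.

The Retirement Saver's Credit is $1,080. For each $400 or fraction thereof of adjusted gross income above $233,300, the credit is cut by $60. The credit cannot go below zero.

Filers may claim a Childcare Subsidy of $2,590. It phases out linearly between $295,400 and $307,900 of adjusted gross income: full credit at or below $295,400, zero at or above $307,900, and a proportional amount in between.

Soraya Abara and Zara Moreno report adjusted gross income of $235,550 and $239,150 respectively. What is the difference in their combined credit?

Soraya ($235,550): Retirement Saver's Credit: income exceeds $233,300 by $2,250, which is 6 full-or-partial $400 increments; reduction = 6 × $60 = $360, leaving $720. Childcare Subsidy: $235,550 is at or below the $295,400 threshold, so the full $2,590 applies. total $720 + $2,590 = $3,310
Zara ($239,150): Retirement Saver's Credit: income exceeds $233,300 by $5,850, which is 15 full-or-partial $400 increments; reduction = 15 × $60 = $900, leaving $180. Childcare Subsidy: $239,150 is at or below the $295,400 threshold, so the full $2,590 applies. total $180 + $2,590 = $2,770
Difference: |$3,310 − $2,770| = $540.

$540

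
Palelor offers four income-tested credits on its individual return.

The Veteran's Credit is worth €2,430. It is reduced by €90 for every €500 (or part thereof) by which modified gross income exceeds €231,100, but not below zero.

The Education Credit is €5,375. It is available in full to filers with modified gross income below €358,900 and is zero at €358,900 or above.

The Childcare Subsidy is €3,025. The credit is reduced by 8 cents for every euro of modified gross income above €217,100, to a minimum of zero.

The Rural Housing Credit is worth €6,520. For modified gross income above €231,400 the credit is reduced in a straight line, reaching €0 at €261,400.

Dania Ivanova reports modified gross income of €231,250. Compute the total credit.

€16,128

Veteran's Credit: income exceeds €231,100 by €150, which is 1 full-or-partial €500 increment; reduction = 1 × €90 = €90, leaving €2,340.
Education Credit: €231,250 is below the €358,900 cutoff, so the full €5,375 applies.
Childcare Subsidy: 8% of the €14,150 excess over €217,100 is €1,132; credit = €3,025 − €1,132 = €1,893.
Rural Housing Credit: €231,250 is at or below the €231,400 threshold, so the full €6,520 applies.
Total: €2,340 + €5,375 + €1,893 + €6,520 = €16,128.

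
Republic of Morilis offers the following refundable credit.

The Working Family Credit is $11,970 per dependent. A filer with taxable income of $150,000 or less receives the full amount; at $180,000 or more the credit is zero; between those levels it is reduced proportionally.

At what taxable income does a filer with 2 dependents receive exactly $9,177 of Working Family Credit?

$168,500

Full credit = 2 × $11,970 = $23,940.
$9,177 is 9,177/23,940 of the full $23,940, so 14,763/23,940 of the $30,000 range has been used: income = $150,000 + $30,000 × 14,763/23,940 = $168,500.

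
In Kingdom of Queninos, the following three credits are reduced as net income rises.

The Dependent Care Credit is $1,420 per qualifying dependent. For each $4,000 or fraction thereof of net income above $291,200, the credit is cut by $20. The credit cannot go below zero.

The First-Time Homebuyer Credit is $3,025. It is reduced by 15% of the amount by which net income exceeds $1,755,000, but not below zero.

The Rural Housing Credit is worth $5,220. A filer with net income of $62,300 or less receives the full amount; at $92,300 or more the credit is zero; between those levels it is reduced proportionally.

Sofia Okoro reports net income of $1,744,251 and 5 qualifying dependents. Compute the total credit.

Dependent Care Credit: base = 5 × $1,420 = $7,100. income exceeds $291,200 by $1,453,051 → 364 increments × $20 = $7,280 ≥ base, so the credit is $0.
First-Time Homebuyer Credit: $1,744,251 is at or below the $1,755,000 threshold, so the full $3,025 applies.
Rural Housing Credit: $1,744,251 is at or above $92,300, so the credit is $0.
Total: $0 + $3,025 + $0 = $3,025.

$3,025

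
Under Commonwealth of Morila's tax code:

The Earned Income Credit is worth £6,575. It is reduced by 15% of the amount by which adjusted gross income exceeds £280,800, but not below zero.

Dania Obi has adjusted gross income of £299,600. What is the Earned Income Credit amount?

£3,755

Earned Income Credit: 15% of the £18,800 excess over £280,800 is £2,820; credit = £6,575 − £2,820 = £3,755.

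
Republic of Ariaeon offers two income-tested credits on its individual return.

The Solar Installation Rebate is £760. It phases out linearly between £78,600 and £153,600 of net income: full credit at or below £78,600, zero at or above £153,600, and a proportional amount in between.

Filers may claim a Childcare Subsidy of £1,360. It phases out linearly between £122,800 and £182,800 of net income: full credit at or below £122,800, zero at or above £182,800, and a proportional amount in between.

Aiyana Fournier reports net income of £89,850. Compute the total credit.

Solar Installation Rebate: £89,850 is £11,250 into a £75,000 phase-out range, leaving 63,750/75,000 of the credit: £760 × 63,750/75,000 = £646.
Childcare Subsidy: £89,850 is at or below the £122,800 threshold, so the full £1,360 applies.
Total: £646 + £1,360 = £2,006.

£2,006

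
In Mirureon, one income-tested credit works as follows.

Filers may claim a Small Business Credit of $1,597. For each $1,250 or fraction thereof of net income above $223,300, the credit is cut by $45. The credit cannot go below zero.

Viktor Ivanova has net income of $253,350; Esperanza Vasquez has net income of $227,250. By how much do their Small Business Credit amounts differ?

Viktor ($253,350): Small Business Credit: income exceeds $223,300 by $30,050, which is 25 full-or-partial $1,250 increments; reduction = 25 × $45 = $1,125, leaving $472.
Esperanza ($227,250): Small Business Credit: income exceeds $223,300 by $3,950, which is 4 full-or-partial $1,250 increments; reduction = 4 × $45 = $180, leaving $1,417.
Difference: |$472 − $1,417| = $945.

$945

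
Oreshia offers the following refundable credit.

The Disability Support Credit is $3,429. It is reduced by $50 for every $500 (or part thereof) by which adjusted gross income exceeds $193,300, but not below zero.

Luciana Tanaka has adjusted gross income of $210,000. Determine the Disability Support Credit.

$1,729

Disability Support Credit: income exceeds $193,300 by $16,700, which is 34 full-or-partial $500 increments; reduction = 34 × $50 = $1,700, leaving $1,729.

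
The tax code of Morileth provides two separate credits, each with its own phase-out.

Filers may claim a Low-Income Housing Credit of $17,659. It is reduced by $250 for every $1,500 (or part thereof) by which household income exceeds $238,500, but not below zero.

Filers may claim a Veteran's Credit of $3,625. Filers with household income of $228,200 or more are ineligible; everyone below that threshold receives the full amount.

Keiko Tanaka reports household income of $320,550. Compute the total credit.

Low-Income Housing Credit: income exceeds $238,500 by $82,050, which is 55 full-or-partial $1,500 increments; reduction = 55 × $250 = $13,750, leaving $3,909.
Veteran's Credit: $320,550 meets or exceeds the $228,200 cutoff, so the credit is $0.
Total: $3,909 + $0 = $3,909.

$3,909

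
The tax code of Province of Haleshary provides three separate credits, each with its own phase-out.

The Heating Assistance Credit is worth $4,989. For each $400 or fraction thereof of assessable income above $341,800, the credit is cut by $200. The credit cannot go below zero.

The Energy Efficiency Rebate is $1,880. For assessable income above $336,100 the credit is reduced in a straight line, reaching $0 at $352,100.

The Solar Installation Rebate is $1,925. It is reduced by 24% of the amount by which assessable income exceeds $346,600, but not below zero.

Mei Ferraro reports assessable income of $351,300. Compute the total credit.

Heating Assistance Credit: income exceeds $341,800 by $9,500, which is 24 full-or-partial $400 increments; reduction = 24 × $200 = $4,800, leaving $189.
Energy Efficiency Rebate: $351,300 is $15,200 into a $16,000 phase-out range, leaving 800/16,000 of the credit: $1,880 × 800/16,000 = $94.
Solar Installation Rebate: 24% of the $4,700 excess over $346,600 is $1,128; credit = $1,925 − $1,128 = $797.
Total: $189 + $94 + $797 = $1,080.

$1,080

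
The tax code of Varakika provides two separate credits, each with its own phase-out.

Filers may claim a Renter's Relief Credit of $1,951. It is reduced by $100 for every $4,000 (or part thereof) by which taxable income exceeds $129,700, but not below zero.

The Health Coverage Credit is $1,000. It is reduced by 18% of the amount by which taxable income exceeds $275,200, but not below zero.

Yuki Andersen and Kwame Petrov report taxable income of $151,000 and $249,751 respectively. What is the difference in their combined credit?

Yuki ($151,000): Renter's Relief Credit: income exceeds $129,700 by $21,300, which is 6 full-or-partial $4,000 increments; reduction = 6 × $100 = $600, leaving $1,351. Health Coverage Credit: $151,000 is at or below the $275,200 threshold, so the full $1,000 applies. total $1,351 + $1,000 = $2,351
Kwame ($249,751): Renter's Relief Credit: income exceeds $129,700 by $120,051 → 31 increments × $100 = $3,100 ≥ base, so the credit is $0. Health Coverage Credit: $249,751 is at or below the $275,200 threshold, so the full $1,000 applies. total $0 + $1,000 = $1,000
Difference: |$2,351 − $1,000| = $1,351.

$1,351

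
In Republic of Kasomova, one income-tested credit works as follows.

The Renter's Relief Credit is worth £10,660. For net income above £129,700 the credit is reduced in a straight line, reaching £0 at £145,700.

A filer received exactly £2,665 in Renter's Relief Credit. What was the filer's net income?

£141,700

£2,665 is 2,665/10,660 of the full £10,660, so 7,995/10,660 of the £16,000 range has been used: income = £129,700 + £16,000 × 7,995/10,660 = £141,700.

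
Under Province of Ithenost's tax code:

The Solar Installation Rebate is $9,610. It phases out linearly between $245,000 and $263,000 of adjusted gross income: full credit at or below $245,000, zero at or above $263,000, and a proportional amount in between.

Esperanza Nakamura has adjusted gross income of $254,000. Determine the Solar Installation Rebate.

Solar Installation Rebate: $254,000 is $9,000 into a $18,000 phase-out range, leaving 9,000/18,000 of the credit: $9,610 × 9,000/18,000 = $4,805.

$4,805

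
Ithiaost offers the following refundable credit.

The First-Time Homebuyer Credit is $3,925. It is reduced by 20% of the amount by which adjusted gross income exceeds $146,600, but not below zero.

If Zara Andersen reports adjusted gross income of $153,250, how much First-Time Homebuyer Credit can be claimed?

$2,595

First-Time Homebuyer Credit: 20% of the $6,650 excess over $146,600 is $1,330; credit = $3,925 − $1,330 = $2,595.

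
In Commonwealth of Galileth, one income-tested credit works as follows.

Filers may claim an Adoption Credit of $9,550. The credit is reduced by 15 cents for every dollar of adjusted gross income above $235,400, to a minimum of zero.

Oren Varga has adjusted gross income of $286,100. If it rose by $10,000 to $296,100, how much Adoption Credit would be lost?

$1,500

At $286,100 — 15% of the $50,700 excess over $235,400 is $7,605; credit = $9,550 − $7,605 = $1,945.
At $296,100 — 15% of the $60,700 excess over $235,400 is $9,105; credit = $9,550 − $9,105 = $445.
Lost: $1,945 − $445 = $1,500.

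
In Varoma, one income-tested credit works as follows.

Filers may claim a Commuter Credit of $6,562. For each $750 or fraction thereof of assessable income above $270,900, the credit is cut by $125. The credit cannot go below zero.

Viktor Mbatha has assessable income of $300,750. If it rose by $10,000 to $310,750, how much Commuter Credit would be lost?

At $300,750 — income exceeds $270,900 by $29,850, which is 40 full-or-partial $750 increments; reduction = 40 × $125 = $5,000, leaving $1,562.
At $310,750 — income exceeds $270,900 by $39,850 → 54 increments × $125 = $6,750 ≥ base, so the credit is $0.
Lost: $1,562 − $0 = $1,562.

$1,562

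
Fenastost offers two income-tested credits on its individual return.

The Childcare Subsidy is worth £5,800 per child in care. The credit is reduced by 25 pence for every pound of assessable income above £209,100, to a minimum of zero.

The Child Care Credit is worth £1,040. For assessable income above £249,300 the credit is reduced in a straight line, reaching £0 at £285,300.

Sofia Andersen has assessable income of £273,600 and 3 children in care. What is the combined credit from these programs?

Childcare Subsidy: base = 3 × £5,800 = £17,400. 25% of the £64,500 excess over £209,100 is £16,125; credit = £17,400 − £16,125 = £1,275.
Child Care Credit: £273,600 is £24,300 into a £36,000 phase-out range, leaving 11,700/36,000 of the credit: £1,040 × 11,700/36,000 = £338.
Total: £1,275 + £338 = £1,613.

£1,613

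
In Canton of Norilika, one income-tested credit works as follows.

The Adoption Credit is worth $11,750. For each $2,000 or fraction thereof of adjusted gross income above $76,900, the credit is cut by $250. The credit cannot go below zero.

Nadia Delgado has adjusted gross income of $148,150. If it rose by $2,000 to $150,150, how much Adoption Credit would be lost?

At $148,150 — income exceeds $76,900 by $71,250, which is 36 full-or-partial $2,000 increments; reduction = 36 × $250 = $9,000, leaving $2,750.
At $150,150 — income exceeds $76,900 by $73,250, which is 37 full-or-partial $2,000 increments; reduction = 37 × $250 = $9,250, leaving $2,500.
Lost: $2,750 − $2,500 = $250.

$250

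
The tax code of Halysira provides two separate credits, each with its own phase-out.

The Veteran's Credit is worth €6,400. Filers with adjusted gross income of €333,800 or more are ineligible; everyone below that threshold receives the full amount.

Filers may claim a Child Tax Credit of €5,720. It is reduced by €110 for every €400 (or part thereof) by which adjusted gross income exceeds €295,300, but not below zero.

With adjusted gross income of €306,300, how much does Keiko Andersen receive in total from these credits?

€9,040

Veteran's Credit: €306,300 is below the €333,800 cutoff, so the full €6,400 applies.
Child Tax Credit: income exceeds €295,300 by €11,000, which is 28 full-or-partial €400 increments; reduction = 28 × €110 = €3,080, leaving €2,640.
Total: €6,400 + €2,640 = €9,040.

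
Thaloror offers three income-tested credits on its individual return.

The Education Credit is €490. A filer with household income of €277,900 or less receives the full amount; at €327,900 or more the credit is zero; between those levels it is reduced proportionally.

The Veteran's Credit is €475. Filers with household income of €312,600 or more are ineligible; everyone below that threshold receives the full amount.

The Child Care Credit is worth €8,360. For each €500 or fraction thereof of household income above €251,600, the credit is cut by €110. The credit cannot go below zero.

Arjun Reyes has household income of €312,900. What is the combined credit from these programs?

Education Credit: €312,900 is €35,000 into a €50,000 phase-out range, leaving 15,000/50,000 of the credit: €490 × 15,000/50,000 = €147.
Veteran's Credit: €312,900 meets or exceeds the €312,600 cutoff, so the credit is €0.
Child Care Credit: income exceeds €251,600 by €61,300 → 123 increments × €110 = €13,530 ≥ base, so the credit is €0.
Total: €147 + €0 + €0 = €147.

€147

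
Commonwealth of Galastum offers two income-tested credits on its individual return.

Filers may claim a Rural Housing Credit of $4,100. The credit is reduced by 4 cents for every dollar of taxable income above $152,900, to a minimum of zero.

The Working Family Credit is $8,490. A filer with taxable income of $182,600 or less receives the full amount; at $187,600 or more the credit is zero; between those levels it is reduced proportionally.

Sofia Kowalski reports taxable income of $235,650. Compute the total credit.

$790

Rural Housing Credit: 4% of the $82,750 excess over $152,900 is $3,310; credit = $4,100 − $3,310 = $790.
Working Family Credit: $235,650 is at or above $187,600, so the credit is $0.
Total: $790 + $0 = $790.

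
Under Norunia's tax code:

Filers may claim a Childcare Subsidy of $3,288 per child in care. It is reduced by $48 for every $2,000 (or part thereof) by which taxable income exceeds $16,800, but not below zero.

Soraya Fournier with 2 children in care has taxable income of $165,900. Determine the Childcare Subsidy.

Childcare Subsidy: base = 2 × $3,288 = $6,576. income exceeds $16,800 by $149,100, which is 75 full-or-partial $2,000 increments; reduction = 75 × $48 = $3,600, leaving $2,976.

$2,976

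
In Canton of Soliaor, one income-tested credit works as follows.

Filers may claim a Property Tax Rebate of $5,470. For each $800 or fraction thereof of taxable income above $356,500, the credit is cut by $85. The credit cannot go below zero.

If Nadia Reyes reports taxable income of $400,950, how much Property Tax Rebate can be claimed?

Property Tax Rebate: income exceeds $356,500 by $44,450, which is 56 full-or-partial $800 increments; reduction = 56 × $85 = $4,760, leaving $710.

$710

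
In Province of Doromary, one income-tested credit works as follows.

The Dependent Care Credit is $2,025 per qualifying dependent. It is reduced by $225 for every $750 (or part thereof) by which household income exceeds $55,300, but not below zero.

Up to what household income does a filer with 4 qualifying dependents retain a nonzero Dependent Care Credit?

$81,550

Full credit = 4 × $2,025 = $8,100.
After 35 increments the reduction is 35 × $225 = $7,875, leaving $225; one more increment wipes it out. Increment 35 ends at excess 35 × $750 = $26,250, so the highest qualifying income is $55,300 + $26,250 = $81,550.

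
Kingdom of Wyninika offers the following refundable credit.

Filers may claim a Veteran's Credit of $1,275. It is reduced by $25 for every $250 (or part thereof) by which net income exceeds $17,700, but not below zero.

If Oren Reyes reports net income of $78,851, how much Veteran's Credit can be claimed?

$0

Veteran's Credit: income exceeds $17,700 by $61,151 → 245 increments × $25 = $6,125 ≥ base, so the credit is $0.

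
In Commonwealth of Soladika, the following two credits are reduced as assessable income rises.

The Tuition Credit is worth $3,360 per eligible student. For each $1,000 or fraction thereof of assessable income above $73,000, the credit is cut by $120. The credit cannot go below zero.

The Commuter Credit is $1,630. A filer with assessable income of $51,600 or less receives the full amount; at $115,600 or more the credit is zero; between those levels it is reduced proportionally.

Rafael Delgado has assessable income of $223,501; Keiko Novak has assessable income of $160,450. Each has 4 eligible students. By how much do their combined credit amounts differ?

Rafael ($223,501): Tuition Credit: base = 4 × $3,360 = $13,440. income exceeds $73,000 by $150,501 → 151 increments × $120 = $18,120 ≥ base, so the credit is $0. Commuter Credit: $223,501 is at or above $115,600, so the credit is $0. total $0 + $0 = $0
Keiko ($160,450): Tuition Credit: base = 4 × $3,360 = $13,440. income exceeds $73,000 by $87,450, which is 88 full-or-partial $1,000 increments; reduction = 88 × $120 = $10,560, leaving $2,880. Commuter Credit: $160,450 is at or above $115,600, so the credit is $0. total $2,880 + $0 = $2,880
Difference: |$0 − $2,880| = $2,880.

$2,880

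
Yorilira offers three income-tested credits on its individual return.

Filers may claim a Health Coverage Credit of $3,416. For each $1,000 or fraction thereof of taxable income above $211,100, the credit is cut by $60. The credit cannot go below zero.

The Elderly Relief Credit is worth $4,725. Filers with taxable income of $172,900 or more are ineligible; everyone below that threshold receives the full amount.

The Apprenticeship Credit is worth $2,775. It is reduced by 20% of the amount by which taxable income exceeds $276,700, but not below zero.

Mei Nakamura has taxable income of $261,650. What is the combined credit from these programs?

$3,131

Health Coverage Credit: income exceeds $211,100 by $50,550, which is 51 full-or-partial $1,000 increments; reduction = 51 × $60 = $3,060, leaving $356.
Elderly Relief Credit: $261,650 meets or exceeds the $172,900 cutoff, so the credit is $0.
Apprenticeship Credit: $261,650 is at or below the $276,700 threshold, so the full $2,775 applies.
Total: $356 + $0 + $2,775 = $3,131.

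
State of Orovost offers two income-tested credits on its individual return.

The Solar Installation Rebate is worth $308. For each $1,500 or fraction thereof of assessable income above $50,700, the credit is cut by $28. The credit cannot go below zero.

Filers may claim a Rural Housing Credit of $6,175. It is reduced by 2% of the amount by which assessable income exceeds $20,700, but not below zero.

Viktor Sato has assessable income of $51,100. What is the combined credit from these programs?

Solar Installation Rebate: income exceeds $50,700 by $400, which is 1 full-or-partial $1,500 increment; reduction = 1 × $28 = $28, leaving $280.
Rural Housing Credit: 2% of the $30,400 excess over $20,700 is $608; credit = $6,175 − $608 = $5,567.
Total: $280 + $5,567 = $5,847.

$5,847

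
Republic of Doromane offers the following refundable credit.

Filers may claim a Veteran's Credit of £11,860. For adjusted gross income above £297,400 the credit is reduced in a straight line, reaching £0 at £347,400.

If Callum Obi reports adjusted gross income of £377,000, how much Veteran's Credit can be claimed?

£0

Veteran's Credit: £377,000 is at or above £347,400, so the credit is £0.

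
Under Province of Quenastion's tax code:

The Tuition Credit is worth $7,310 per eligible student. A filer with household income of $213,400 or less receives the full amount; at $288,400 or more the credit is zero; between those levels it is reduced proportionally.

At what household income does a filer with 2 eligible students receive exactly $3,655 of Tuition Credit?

Full credit = 2 × $7,310 = $14,620.
$3,655 is 3,655/14,620 of the full $14,620, so 10,965/14,620 of the $75,000 range has been used: income = $213,400 + $75,000 × 10,965/14,620 = $269,650.

$269,650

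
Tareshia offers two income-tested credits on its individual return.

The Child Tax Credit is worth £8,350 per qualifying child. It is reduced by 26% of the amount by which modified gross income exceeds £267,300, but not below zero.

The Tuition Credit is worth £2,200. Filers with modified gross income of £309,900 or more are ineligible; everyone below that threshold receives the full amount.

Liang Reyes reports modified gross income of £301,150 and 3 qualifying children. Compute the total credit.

Child Tax Credit: base = 3 × £8,350 = £25,050. 26% of the £33,850 excess over £267,300 is £8,801; credit = £25,050 − £8,801 = £16,249.
Tuition Credit: £301,150 is below the £309,900 cutoff, so the full £2,200 applies.
Total: £16,249 + £2,200 = £18,449.

£18,449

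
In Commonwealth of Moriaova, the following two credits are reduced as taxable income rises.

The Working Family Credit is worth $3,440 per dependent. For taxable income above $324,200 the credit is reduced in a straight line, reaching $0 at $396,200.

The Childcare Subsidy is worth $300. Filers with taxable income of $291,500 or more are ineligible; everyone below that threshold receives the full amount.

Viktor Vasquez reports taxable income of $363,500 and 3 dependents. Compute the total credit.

$4,687

Working Family Credit: base = 3 × $3,440 = $10,320. $363,500 is $39,300 into a $72,000 phase-out range, leaving 32,700/72,000 of the credit: $10,320 × 32,700/72,000 = $4,687.
Childcare Subsidy: $363,500 meets or exceeds the $291,500 cutoff, so the credit is $0.
Total: $4,687 + $0 = $4,687.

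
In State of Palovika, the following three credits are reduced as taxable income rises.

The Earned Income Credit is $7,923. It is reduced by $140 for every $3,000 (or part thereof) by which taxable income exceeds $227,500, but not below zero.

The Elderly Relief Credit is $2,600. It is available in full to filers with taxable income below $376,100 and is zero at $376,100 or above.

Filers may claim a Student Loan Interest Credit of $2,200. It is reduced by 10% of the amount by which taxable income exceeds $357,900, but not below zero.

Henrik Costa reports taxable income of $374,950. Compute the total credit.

Earned Income Credit: income exceeds $227,500 by $147,450, which is 50 full-or-partial $3,000 increments; reduction = 50 × $140 = $7,000, leaving $923.
Elderly Relief Credit: $374,950 is below the $376,100 cutoff, so the full $2,600 applies.
Student Loan Interest Credit: 10% of the $17,050 excess over $357,900 is $1,705; credit = $2,200 − $1,705 = $495.
Total: $923 + $2,600 + $495 = $4,018.

$4,018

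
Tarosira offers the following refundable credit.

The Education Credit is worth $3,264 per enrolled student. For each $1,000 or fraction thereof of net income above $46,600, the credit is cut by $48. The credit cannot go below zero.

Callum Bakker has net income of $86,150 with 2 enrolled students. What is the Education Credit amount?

$4,608

Education Credit: base = 2 × $3,264 = $6,528. income exceeds $46,600 by $39,550, which is 40 full-or-partial $1,000 increments; reduction = 40 × $48 = $1,920, leaving $4,608.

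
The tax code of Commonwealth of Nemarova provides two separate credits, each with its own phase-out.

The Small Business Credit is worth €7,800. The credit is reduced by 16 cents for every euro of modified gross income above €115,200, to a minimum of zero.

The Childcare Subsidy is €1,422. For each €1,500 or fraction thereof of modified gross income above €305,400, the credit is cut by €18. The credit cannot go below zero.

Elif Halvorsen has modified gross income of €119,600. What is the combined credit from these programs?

Small Business Credit: 16% of the €4,400 excess over €115,200 is €704; credit = €7,800 − €704 = €7,096.
Childcare Subsidy: €119,600 is at or below the €305,400 threshold, so the full €1,422 applies.
Total: €7,096 + €1,422 = €8,518.

€8,518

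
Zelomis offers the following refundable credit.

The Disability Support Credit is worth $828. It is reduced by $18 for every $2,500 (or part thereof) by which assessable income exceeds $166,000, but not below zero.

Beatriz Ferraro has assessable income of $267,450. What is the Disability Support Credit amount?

Disability Support Credit: income exceeds $166,000 by $101,450, which is 41 full-or-partial $2,500 increments; reduction = 41 × $18 = $738, leaving $90.

$90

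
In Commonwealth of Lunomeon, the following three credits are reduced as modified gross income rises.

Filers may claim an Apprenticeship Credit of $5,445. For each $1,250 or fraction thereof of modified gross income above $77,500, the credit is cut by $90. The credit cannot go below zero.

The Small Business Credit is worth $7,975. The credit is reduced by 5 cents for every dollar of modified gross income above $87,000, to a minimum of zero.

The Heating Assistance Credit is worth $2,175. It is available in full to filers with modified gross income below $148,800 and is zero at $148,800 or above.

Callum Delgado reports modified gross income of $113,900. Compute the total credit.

$11,550

Apprenticeship Credit: income exceeds $77,500 by $36,400, which is 30 full-or-partial $1,250 increments; reduction = 30 × $90 = $2,700, leaving $2,745.
Small Business Credit: 5% of the $26,900 excess over $87,000 is $1,345; credit = $7,975 − $1,345 = $6,630.
Heating Assistance Credit: $113,900 is below the $148,800 cutoff, so the full $2,175 applies.
Total: $2,745 + $6,630 + $2,175 = $11,550.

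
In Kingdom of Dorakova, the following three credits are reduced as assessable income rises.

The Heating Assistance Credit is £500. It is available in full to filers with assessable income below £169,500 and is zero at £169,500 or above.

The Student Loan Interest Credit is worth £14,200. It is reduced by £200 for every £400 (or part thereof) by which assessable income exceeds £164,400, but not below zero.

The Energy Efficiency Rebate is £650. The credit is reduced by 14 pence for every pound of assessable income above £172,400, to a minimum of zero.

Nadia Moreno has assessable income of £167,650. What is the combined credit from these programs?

Heating Assistance Credit: £167,650 is below the £169,500 cutoff, so the full £500 applies.
Student Loan Interest Credit: income exceeds £164,400 by £3,250, which is 9 full-or-partial £400 increments; reduction = 9 × £200 = £1,800, leaving £12,400.
Energy Efficiency Rebate: £167,650 is at or below the £172,400 threshold, so the full £650 applies.
Total: £500 + £12,400 + £650 = £13,550.

£13,550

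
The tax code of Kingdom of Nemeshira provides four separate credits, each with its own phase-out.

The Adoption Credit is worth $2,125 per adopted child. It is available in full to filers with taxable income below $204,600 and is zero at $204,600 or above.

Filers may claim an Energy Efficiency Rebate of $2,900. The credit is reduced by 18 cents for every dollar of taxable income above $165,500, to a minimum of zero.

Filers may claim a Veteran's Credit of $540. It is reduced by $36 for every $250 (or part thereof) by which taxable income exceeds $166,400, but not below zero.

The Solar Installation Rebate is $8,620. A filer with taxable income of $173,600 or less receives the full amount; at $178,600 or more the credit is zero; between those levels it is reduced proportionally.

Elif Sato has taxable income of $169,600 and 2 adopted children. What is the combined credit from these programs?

Adoption Credit: base = 2 × $2,125 = $4,250. $169,600 is below the $204,600 cutoff, so the full $4,250 applies.
Energy Efficiency Rebate: 18% of the $4,100 excess over $165,500 is $738; credit = $2,900 − $738 = $2,162.
Veteran's Credit: income exceeds $166,400 by $3,200, which is 13 full-or-partial $250 increments; reduction = 13 × $36 = $468, leaving $72.
Solar Installation Rebate: $169,600 is at or below the $173,600 threshold, so the full $8,620 applies.
Total: $4,250 + $2,162 + $72 + $8,620 = $15,104.

$15,104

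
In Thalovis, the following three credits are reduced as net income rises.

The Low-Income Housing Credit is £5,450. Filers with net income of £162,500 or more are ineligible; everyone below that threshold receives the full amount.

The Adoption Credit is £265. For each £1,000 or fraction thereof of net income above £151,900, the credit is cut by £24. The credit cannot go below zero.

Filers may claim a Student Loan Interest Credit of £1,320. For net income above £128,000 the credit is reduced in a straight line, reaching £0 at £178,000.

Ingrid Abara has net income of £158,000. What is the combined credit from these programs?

Low-Income Housing Credit: £158,000 is below the £162,500 cutoff, so the full £5,450 applies.
Adoption Credit: income exceeds £151,900 by £6,100, which is 7 full-or-partial £1,000 increments; reduction = 7 × £24 = £168, leaving £97.
Student Loan Interest Credit: £158,000 is £30,000 into a £50,000 phase-out range, leaving 20,000/50,000 of the credit: £1,320 × 20,000/50,000 = £528.
Total: £5,450 + £97 + £528 = £6,075.

£6,075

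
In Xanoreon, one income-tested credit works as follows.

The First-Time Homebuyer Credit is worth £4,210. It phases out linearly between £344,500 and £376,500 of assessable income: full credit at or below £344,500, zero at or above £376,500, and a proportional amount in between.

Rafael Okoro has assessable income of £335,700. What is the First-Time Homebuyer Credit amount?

First-Time Homebuyer Credit: £335,700 is at or below the £344,500 threshold, so the full £4,210 applies.

£4,210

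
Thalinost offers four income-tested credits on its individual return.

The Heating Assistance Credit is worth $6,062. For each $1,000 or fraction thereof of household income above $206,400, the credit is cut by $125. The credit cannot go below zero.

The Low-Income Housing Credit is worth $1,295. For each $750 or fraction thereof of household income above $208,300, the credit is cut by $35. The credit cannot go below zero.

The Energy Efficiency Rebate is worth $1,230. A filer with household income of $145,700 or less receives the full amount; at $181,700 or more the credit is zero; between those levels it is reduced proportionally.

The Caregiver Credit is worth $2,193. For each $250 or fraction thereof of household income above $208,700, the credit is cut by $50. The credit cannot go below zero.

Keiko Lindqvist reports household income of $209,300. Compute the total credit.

Heating Assistance Credit: income exceeds $206,400 by $2,900, which is 3 full-or-partial $1,000 increments; reduction = 3 × $125 = $375, leaving $5,687.
Low-Income Housing Credit: income exceeds $208,300 by $1,000, which is 2 full-or-partial $750 increments; reduction = 2 × $35 = $70, leaving $1,225.
Energy Efficiency Rebate: $209,300 is at or above $181,700, so the credit is $0.
Caregiver Credit: income exceeds $208,700 by $600, which is 3 full-or-partial $250 increments; reduction = 3 × $50 = $150, leaving $2,043.
Total: $5,687 + $1,225 + $0 + $2,043 = $8,955.

$8,955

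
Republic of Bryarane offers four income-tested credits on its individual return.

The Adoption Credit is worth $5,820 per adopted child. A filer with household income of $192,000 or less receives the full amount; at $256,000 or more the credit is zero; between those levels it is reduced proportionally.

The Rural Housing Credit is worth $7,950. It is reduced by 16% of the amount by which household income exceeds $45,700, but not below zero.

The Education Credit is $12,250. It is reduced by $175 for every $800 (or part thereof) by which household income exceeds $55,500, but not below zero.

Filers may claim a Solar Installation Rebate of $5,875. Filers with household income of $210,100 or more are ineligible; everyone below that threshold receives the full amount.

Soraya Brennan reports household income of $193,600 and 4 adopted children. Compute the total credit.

$28,573

Adoption Credit: base = 4 × $5,820 = $23,280. $193,600 is $1,600 into a $64,000 phase-out range, leaving 62,400/64,000 of the credit: $23,280 × 62,400/64,000 = $22,698.
Rural Housing Credit: 16% of the $147,900 excess over $45,700 is $23,664 ≥ base, so the credit is $0.
Education Credit: income exceeds $55,500 by $138,100 → 173 increments × $175 = $30,275 ≥ base, so the credit is $0.
Solar Installation Rebate: $193,600 is below the $210,100 cutoff, so the full $5,875 applies.
Total: $22,698 + $0 + $0 + $5,875 = $28,573.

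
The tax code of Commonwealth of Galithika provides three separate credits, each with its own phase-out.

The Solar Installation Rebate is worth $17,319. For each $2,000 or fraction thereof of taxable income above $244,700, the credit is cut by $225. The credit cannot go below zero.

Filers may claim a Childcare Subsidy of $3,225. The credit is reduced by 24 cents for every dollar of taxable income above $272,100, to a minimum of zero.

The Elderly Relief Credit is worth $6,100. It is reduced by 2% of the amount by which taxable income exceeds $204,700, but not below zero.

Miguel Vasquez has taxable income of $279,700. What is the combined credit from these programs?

$19,270

Solar Installation Rebate: income exceeds $244,700 by $35,000, which is 18 full-or-partial $2,000 increments; reduction = 18 × $225 = $4,050, leaving $13,269.
Childcare Subsidy: 24% of the $7,600 excess over $272,100 is $1,824; credit = $3,225 − $1,824 = $1,401.
Elderly Relief Credit: 2% of the $75,000 excess over $204,700 is $1,500; credit = $6,100 − $1,500 = $4,600.
Total: $13,269 + $1,401 + $4,600 = $19,270.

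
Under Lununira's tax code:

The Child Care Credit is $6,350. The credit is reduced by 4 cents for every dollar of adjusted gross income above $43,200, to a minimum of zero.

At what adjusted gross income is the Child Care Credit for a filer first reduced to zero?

$201,950

The credit falls by 4% of each dollar above $43,200, so it reaches zero when the excess is $6,350 / 4% = $158,750: income = $43,200 + $158,750 = $201,950.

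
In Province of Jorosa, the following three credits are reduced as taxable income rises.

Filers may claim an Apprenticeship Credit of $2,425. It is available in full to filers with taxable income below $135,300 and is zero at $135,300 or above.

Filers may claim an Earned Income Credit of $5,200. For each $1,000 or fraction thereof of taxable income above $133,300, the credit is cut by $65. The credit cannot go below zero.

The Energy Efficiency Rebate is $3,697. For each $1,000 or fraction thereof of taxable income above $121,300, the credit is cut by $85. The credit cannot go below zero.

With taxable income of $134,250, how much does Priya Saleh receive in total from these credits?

Apprenticeship Credit: $134,250 is below the $135,300 cutoff, so the full $2,425 applies.
Earned Income Credit: income exceeds $133,300 by $950, which is 1 full-or-partial $1,000 increment; reduction = 1 × $65 = $65, leaving $5,135.
Energy Efficiency Rebate: income exceeds $121,300 by $12,950, which is 13 full-or-partial $1,000 increments; reduction = 13 × $85 = $1,105, leaving $2,592.
Total: $2,425 + $5,135 + $2,592 = $10,152.

$10,152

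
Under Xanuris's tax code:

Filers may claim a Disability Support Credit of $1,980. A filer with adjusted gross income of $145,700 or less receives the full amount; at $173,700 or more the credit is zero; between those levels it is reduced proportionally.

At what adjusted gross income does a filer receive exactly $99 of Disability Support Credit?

$99 is 99/1,980 of the full $1,980, so 1,881/1,980 of the $28,000 range has been used: income = $145,700 + $28,000 × 1,881/1,980 = $172,300.

$172,300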